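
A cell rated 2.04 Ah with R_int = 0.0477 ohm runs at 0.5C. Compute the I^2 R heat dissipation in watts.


Step 1: I = C_rate * capacity = 0.5 * 2.04 = 1.02 A
Step 2: Q = I^2 * R = 1.02^2 * 0.0477 = 1.0404 * 0.0477 = 0.04963 W

0.04963 W


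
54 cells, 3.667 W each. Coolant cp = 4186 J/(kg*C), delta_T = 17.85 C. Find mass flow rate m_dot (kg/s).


Q_total = 54 * 3.667 = 198.02 W
m_dot = Q_total / (cp * dT) = 198.02 / (4186 * 17.85) = 0.002650 kg/s

0.002650 kg/s


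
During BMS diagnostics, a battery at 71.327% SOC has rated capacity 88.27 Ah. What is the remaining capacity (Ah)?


remaining = SOC / 100 * total = 71.327 / 100 * 88.27 = 62.96 Ah

62.96 Ah


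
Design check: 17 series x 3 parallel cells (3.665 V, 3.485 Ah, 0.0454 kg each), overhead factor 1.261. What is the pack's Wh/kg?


Step 1: V_pack = 17 * 3.665 = 62.305 V
Step 2: C_pack = 3 * 3.485 = 10.455 Ah
Step 3: E_pack = V_pack * C_pack = 62.305 * 10.455 = 651.4 Wh
Step 4: m_pack = 17 * 3 * 0.0454 * 1.261 = 2.9197 kg
Step 5: ED = E_pack / m_pack = 651.4 / 2.9197 = 223.1 Wh/kg

223.1 Wh/kg


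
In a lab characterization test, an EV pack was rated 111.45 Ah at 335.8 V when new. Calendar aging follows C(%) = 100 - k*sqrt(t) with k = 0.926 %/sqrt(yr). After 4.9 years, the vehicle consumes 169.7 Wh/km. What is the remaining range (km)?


Step 1: capacity retention = 100 - 0.926 * sqrt(4.9) = 100 - 0.926 * 2.2136 = 97.95%
Step 2: C_now = 111.45 * 97.95/100 = 109.17 Ah
Step 3: E_pack = V * C_now = 335.8 * 109.17 = 36659 Wh
Step 4: range = E_pack / consumption = 36659 / 169.7 = 216.0 km

216.0 km


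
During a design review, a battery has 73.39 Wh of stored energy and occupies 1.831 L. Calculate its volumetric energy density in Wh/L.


Volumetric ED = 73.39 Wh / 1.831 L = 40.08 Wh/L

40.08 Wh/L


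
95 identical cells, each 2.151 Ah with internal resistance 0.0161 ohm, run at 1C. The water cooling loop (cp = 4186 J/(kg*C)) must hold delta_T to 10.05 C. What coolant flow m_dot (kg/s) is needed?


Step 1: I = 1 * 2.151 = 2.151 A
Step 2: Q_cell = I^2 * R = 2.151^2 * 0.0161 = 0.074491 W
Step 3: Q_total = 95 * 0.074491 = 7.0766 W
Step 4: m_dot = Q_total / (cp * dT) = 7.0766 / (4186 * 10.05) = 1.682e-04 kg/s

1.682e-04 kg/s


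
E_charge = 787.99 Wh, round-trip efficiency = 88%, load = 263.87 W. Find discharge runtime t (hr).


Step 1: E_discharge = eta/100 * E_charge = 88/100 * 787.99 = 693.43 Wh
Step 2: t = E_discharge / P = 693.43 / 263.87 = 2.628 hr

2.628 hr


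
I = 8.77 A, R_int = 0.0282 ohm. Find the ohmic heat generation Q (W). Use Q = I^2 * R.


Q = I^2 * R = 8.77^2 * 0.0282 = 2.169 W

2.169 W


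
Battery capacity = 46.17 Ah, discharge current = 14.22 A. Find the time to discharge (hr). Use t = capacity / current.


Runtime = 46.17 Ah / 14.22 A = 3.247 hr

3.247 hr


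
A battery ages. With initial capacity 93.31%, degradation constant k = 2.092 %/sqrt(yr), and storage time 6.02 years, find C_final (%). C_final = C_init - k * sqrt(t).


Step 1: sqrt(6.02 yr) = 2.4536
Step 2: drop = 2.092 * 2.4536 = 5.1329
Step 3: C_final = 93.31 - 5.1329 = 88.18%

88.18%


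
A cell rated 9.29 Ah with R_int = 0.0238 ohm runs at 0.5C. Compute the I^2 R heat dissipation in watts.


Step 1: I = C_rate * capacity = 0.5 * 9.29 = 4.645 A
Step 2: Q = I^2 * R = 4.645^2 * 0.0238 = 21.576 * 0.0238 = 0.5135 W

0.5135 W


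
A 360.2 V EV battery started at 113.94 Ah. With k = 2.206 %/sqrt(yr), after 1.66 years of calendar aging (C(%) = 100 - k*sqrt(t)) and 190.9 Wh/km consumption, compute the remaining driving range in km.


Step 1: capacity retention = 100 - 2.206 * sqrt(1.66) = 100 - 2.206 * 1.2884 = 97.158%
Step 2: C_now = 113.94 * 97.158/100 = 110.7 Ah
Step 3: E_pack = V * C_now = 360.2 * 110.7 = 39874 Wh
Step 4: range = E_pack / consumption = 39874 / 190.9 = 208.9 km

208.9 km


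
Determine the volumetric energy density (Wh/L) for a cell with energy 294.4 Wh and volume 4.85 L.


ED = E / V = 294.4 / 4.85 = 60.70 Wh/L

60.70 Wh/L


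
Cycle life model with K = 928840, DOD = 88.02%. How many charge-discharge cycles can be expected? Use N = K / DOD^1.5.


DOD^1.5 = 825.79
N = K / DOD^1.5 = 928840 / 825.79 = 1125

1125 cycles


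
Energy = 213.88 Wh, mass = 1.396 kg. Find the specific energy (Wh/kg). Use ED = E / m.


ED = E / m = 213.88 / 1.396 = 153.2 Wh/kg

153.2 Wh/kg


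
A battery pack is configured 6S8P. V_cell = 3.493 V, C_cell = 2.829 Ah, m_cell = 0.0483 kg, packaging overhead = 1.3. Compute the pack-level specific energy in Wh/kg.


Step 1: V_pack = 6 * 3.493 = 20.958 V
Step 2: C_pack = 8 * 2.829 = 22.632 Ah
Step 3: E_pack = V_pack * C_pack = 20.958 * 22.632 = 474.32 Wh
Step 4: m_pack = 6 * 8 * 0.0483 * 1.3 = 3.0139 kg
Step 5: ED = E_pack / m_pack = 474.32 / 3.0139 = 157.4 Wh/kg

157.4 Wh/kg


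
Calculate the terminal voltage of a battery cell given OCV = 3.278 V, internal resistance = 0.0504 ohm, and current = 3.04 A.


V = OCV - I*R = 3.278 - 3.04 * 0.0504 = 3.125 V

3.125 V


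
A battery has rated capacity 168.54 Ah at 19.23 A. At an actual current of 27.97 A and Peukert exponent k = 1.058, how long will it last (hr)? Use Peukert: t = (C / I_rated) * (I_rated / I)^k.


Step 1: t_rated = C / I_rated = 168.54 / 19.23 = 8.7644 hr
Step 2: ratio = 19.23 / 27.97 = 0.68752
Step 3: ratio^k = 0.68752^1.058 = 0.67274
Step 4: t = t_rated * ratio^k = 8.7644 * 0.67274 = 5.896 hr

5.896 hr


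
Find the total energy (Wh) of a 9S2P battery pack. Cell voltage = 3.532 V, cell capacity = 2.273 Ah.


V_pack = 9 * 3.532 = 31.788 V
C_pack = 2 * 2.273 = 4.546 Ah
E = V_pack * C_pack = 31.788 * 4.546 = 144.5 Wh

144.5 Wh


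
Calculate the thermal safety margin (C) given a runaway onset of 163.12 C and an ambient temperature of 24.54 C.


Safety margin = 163.12 C - 24.54 C = 138.58 C

138.58 C


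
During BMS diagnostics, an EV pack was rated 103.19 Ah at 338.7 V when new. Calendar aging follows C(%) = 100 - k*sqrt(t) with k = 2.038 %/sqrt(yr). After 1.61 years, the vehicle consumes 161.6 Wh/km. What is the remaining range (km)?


Step 1: capacity retention = 100 - 2.038 * sqrt(1.61) = 100 - 2.038 * 1.2689 = 97.414%
Step 2: C_now = 103.19 * 97.414/100 = 100.52 Ah
Step 3: E_pack = V * C_now = 338.7 * 100.52 = 34046 Wh
Step 4: range = E_pack / consumption = 34046 / 161.6 = 210.7 km

210.7 km


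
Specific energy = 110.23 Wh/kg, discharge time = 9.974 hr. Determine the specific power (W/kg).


P_specific = E / t = 110.23 / 9.974 = 11.05 W/kg

11.05 W/kg


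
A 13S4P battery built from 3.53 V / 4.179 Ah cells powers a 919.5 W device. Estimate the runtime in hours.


Step 1: E_pack = Ns * V_cell * Np * C_cell = 13 * 3.53 * 4 * 4.179 = 767.1 Wh
Step 2: t = E_pack / P = 767.1 / 919.5 = 0.8343 hr

0.8343 hr


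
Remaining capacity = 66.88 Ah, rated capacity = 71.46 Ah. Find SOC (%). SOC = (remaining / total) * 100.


SOC% = 66.88 / 71.46 * 100 = 93.59%

93.59%


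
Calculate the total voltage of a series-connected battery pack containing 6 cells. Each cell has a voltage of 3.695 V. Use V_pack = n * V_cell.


Series voltages add: 6 * 3.695 V = 22.17 V

22.17 V


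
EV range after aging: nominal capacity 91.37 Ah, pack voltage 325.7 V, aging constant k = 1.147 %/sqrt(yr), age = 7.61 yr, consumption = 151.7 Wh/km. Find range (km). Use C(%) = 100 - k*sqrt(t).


Step 1: capacity retention = 100 - 1.147 * sqrt(7.61) = 100 - 1.147 * 2.7586 = 96.836%
Step 2: C_now = 91.37 * 96.836/100 = 88.479 Ah
Step 3: E_pack = V * C_now = 325.7 * 88.479 = 28818 Wh
Step 4: range = E_pack / consumption = 28818 / 151.7 = 190.0 km

190.0 km


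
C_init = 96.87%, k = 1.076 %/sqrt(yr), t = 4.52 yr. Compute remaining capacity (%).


Step 1: sqrt(4.52 yr) = 2.126
Step 2: drop = 1.076 * 2.126 = 2.2876
Step 3: C_final = 96.87 - 2.2876 = 94.58%

94.58%


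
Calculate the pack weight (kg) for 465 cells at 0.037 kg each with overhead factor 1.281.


Cell mass sum = 465 * 0.037 = 17.205 kg
With overhead 1.281: m_pack = 17.205 * 1.281 = 22.04 kg

22.04 kg


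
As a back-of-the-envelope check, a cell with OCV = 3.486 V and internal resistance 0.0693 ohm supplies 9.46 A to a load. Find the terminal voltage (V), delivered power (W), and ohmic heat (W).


Step 1: V_terminal = OCV - I*R = 3.486 - 9.46 * 0.0693 = 2.8304 V
Step 2: P_out = V_terminal * I = 2.8304 * 9.46 = 26.78 W
Step 3: Q = I^2 * R = 9.46^2 * 0.0693 = 6.202 W

V=2.8304 V, P=26.78 W, Q=6.202 W


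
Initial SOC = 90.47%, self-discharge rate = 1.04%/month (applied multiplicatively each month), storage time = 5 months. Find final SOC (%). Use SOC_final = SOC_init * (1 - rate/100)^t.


Monthly retention factor = 1 - 1.04/100 = 0.9896
Over 5 months: factor^5 = 0.94907
SOC_final = 90.47 * 0.94907 = 85.86%

85.86%


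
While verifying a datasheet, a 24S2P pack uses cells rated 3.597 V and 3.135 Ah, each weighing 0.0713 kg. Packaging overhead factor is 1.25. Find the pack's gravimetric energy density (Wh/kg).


Step 1: V_pack = 24 * 3.597 = 86.328 V
Step 2: C_pack = 2 * 3.135 = 6.27 Ah
Step 3: E_pack = V_pack * C_pack = 86.328 * 6.27 = 541.28 Wh
Step 4: m_pack = 24 * 2 * 0.0713 * 1.25 = 4.278 kg
Step 5: ED = E_pack / m_pack = 541.28 / 4.278 = 126.5 Wh/kg

126.5 Wh/kg


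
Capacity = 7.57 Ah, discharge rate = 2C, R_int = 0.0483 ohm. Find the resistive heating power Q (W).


Step 1: I = C_rate * capacity = 2 * 7.57 = 15.14 A
Step 2: Q = I^2 * R = 15.14^2 * 0.0483 = 229.22 * 0.0483 = 11.07 W

11.07 W


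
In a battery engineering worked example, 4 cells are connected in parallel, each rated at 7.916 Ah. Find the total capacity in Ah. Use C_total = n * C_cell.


C_total = 4 * 7.916 = 31.664 Ah

31.664 Ah


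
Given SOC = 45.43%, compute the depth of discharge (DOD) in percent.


Complement of SOC: DOD = 100% - 45.43% = 54.57%

54.57%


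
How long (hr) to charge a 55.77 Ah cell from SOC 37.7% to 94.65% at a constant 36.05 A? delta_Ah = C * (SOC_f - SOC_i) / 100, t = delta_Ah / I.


delta_Ah = 55.77 * (94.65 - 37.7) / 100 = 31.761 Ah
t = delta_Ah / I = 31.761 / 36.05 = 0.8810 hr

0.8810 hr


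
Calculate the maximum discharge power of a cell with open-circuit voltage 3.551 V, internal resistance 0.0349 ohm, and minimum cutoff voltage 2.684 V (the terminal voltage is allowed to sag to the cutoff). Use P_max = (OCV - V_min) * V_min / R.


dV = OCV - V_min = 0.867 V (so I_max = dV / R)
P_max = dV * V_min / R = 0.867 * 2.684 / 0.0349 = 66.68 W

66.68 W


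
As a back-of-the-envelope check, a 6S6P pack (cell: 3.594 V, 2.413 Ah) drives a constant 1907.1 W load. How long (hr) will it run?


Step 1: E_pack = Ns * V_cell * Np * C_cell = 6 * 3.594 * 6 * 2.413 = 312.2 Wh
Step 2: t = E_pack / P = 312.2 / 1907.1 = 0.1637 hr

0.1637 hr


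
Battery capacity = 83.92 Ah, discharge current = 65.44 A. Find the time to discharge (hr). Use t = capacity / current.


t = capacity / current = 83.92 / 65.44 = 1.282 hr

1.282 hr


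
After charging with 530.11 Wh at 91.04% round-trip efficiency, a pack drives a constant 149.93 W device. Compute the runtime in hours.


Step 1: E_discharge = eta/100 * E_charge = 91.04/100 * 530.11 = 482.61 Wh
Step 2: t = E_discharge / P = 482.61 / 149.93 = 3.219 hr

3.219 hr


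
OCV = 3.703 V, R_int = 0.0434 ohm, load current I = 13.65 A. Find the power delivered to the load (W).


Step 1: V_terminal = OCV - I*R = 3.703 - 13.65 * 0.0434 = 3.1106 V
Step 2: P_out = V_terminal * I = 3.1106 * 13.65 = 42.46 W

42.46 W


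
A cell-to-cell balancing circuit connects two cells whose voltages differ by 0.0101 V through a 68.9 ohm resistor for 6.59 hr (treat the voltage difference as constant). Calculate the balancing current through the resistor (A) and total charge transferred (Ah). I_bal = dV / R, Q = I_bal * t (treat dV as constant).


First, Ohm's law: I_bal = 0.0101 V / 68.9 ohm = 1.4659e-04 A
Then Q = I * t = 1.4659e-04 A * 6.59 hr = 9.660e-04 Ah

I=1.4659e-04 A, Q=9.660e-04 Ah


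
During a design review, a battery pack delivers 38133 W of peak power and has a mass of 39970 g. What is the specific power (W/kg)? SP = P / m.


Convert: m = 39970 g = 39.97 kg
SP = P / m = 38133 / 39.97 = 954.0 W/kg

954.0 W/kg


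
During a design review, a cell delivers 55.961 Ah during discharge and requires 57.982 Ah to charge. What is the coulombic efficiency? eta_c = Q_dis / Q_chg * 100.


eta_c = Q_dis / Q_chg * 100 = 55.961 / 57.982 * 100 = 96.51%

96.51%


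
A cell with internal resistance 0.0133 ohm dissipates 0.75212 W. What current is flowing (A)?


I = sqrt(Q / R) = sqrt(0.75212 / 0.0133) = sqrt(56.55) = 7.520 A

7.520 A


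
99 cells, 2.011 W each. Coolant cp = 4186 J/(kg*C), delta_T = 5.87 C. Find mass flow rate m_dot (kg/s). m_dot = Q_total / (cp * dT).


Q_total = 99 * 2.011 = 199.09 W
m_dot = Q_total / (cp * dT) = 199.09 / (4186 * 5.87) = 0.008102 kg/s

0.008102 kg/s


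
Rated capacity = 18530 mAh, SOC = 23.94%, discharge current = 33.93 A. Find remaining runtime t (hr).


Convert: C_total = 18530 mAh = 18.53 Ah
Step 1: remaining = SOC/100 * C_total = 23.94/100 * 18.53 = 4.4361 Ah
Step 2: t = remaining / I = 4.4361 / 33.93 = 0.1307 hr

0.1307 hr


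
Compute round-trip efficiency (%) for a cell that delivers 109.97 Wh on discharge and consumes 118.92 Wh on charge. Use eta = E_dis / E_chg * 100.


eta_e = E_dis / E_chg * 100 = 109.97 / 118.92 * 100 = 92.47%

92.47%


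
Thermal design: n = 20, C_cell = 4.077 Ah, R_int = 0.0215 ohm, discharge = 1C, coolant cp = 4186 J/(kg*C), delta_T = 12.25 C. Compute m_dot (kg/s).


Step 1: I = 1 * 4.077 = 4.077 A
Step 2: Q_cell = I^2 * R = 4.077^2 * 0.0215 = 0.35737 W
Step 3: Q_total = 20 * 0.35737 = 7.1474 W
Step 4: m_dot = Q_total / (cp * dT) = 7.1474 / (4186 * 12.25) = 1.394e-04 kg/s

1.394e-04 kg/s


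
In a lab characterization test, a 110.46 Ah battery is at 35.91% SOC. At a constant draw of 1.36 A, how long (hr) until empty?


Step 1: remaining = SOC/100 * C_total = 35.91/100 * 110.46 = 39.666 Ah
Step 2: t = remaining / I = 39.666 / 1.36 = 29.17 hr

29.17 hr


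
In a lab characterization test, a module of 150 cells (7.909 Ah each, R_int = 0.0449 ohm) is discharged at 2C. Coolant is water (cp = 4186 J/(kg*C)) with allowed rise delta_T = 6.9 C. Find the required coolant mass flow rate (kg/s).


Step 1: I = 2 * 7.909 = 15.818 A
Step 2: Q_cell = I^2 * R = 15.818^2 * 0.0449 = 11.234 W
Step 3: Q_total = 150 * 11.234 = 1685.1 W
Step 4: m_dot = Q_total / (cp * dT) = 1685.1 / (4186 * 6.9) = 0.05834 kg/s

0.05834 kg/s


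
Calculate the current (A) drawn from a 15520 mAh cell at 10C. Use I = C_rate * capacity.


Convert: capacity = 15520 mAh = 15.52 Ah
I = C_rate * capacity = 10 * 15.52 = 155.2 A

155.2 A


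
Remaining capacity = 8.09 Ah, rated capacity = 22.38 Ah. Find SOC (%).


SOC% = 8.09 / 22.38 * 100 = 36.15%

36.15%


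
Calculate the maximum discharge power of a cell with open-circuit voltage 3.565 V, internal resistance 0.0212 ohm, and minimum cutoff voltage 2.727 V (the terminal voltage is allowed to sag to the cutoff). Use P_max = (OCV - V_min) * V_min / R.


dV = OCV - V_min = 0.838 V (so I_max = dV / R)
P_max = dV * V_min / R = 0.838 * 2.727 / 0.0212 = 107.8 W

107.8 W


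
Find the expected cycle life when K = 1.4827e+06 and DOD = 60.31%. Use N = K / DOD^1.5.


DOD^1.5 = 468.36
N = K / DOD^1.5 = 1.4827e+06 / 468.36 = 3166

3166 cycles


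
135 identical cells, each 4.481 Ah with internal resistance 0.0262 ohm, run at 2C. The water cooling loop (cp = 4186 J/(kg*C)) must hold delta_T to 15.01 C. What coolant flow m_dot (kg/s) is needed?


Step 1: I = 2 * 4.481 = 8.962 A
Step 2: Q_cell = I^2 * R = 8.962^2 * 0.0262 = 2.1043 W
Step 3: Q_total = 135 * 2.1043 = 284.08 W
Step 4: m_dot = Q_total / (cp * dT) = 284.08 / (4186 * 15.01) = 0.004521 kg/s

0.004521 kg/s


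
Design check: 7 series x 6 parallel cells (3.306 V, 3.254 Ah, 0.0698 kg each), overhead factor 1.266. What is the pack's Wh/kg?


Step 1: V_pack = 7 * 3.306 = 23.142 V
Step 2: C_pack = 6 * 3.254 = 19.524 Ah
Step 3: E_pack = V_pack * C_pack = 23.142 * 19.524 = 451.82 Wh
Step 4: m_pack = 7 * 6 * 0.0698 * 1.266 = 3.7114 kg
Step 5: ED = E_pack / m_pack = 451.82 / 3.7114 = 121.7 Wh/kg

121.7 Wh/kg


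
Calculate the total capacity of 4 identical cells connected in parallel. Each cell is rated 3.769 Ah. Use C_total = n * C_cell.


C_total = 4 * 3.769 = 15.076 Ah

15.076 Ah


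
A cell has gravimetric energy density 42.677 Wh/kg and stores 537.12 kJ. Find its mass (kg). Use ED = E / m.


Convert: E = 537.12 kJ = 149.2 Wh
m = E / ED = 149.2 / 42.677 = 3.496 kg

3.496 kg


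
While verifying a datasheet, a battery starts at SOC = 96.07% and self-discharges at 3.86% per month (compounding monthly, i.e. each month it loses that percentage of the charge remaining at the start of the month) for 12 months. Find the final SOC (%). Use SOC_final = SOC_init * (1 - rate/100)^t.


Monthly retention factor = 1 - 3.86/100 = 0.9614
Over 12 months: factor^12 = 0.62352
SOC_final = 96.07 * 0.62352 = 59.90%

59.90%


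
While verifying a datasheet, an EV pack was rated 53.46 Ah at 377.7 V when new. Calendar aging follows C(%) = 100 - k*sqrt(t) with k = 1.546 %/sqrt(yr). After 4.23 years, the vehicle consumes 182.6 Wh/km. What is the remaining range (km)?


Step 1: capacity retention = 100 - 1.546 * sqrt(4.23) = 100 - 1.546 * 2.0567 = 96.82%
Step 2: C_now = 53.46 * 96.82/100 = 51.76 Ah
Step 3: E_pack = V * C_now = 377.7 * 51.76 = 19550 Wh
Step 4: range = E_pack / consumption = 19550 / 182.6 = 107.1 km

107.1 km


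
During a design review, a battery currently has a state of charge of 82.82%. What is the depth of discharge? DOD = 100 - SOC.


Complement of SOC: DOD = 100% - 82.82% = 17.18%

17.18%


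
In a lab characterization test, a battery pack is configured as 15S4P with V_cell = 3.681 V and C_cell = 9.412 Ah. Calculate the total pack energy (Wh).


E = Ns * Vcell * Np * Ccell = 15 * 3.681 * 4 * 9.412 = 2079 Wh

2079 Wh


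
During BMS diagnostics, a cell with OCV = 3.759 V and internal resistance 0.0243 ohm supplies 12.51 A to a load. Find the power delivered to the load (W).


Step 1: V_terminal = OCV - I*R = 3.759 - 12.51 * 0.0243 = 3.455 V
Step 2: P_out = V_terminal * I = 3.455 * 12.51 = 43.22 W

43.22 W


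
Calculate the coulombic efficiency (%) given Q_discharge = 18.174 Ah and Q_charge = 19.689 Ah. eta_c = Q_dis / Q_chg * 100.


Coulombic efficiency = 18.174/19.689 * 100% = 92.31%

92.31%


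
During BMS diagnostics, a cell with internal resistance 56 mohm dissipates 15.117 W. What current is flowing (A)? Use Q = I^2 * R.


Convert: R = 56 mohm = 0.056 ohm
I = sqrt(Q / R) = sqrt(15.117 / 0.056) = sqrt(269.95) = 16.43 A

16.43 A


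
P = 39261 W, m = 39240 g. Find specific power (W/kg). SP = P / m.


Convert: m = 39240 g = 39.24 kg
SP = P / m = 39261 / 39.24 = 1001 W/kg

1001 W/kg


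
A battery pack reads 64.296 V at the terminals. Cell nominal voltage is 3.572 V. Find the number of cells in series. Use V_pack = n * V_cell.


Rearranging: n = V_pack / V_cell = 64.296 / 3.572 = 18 cells

18


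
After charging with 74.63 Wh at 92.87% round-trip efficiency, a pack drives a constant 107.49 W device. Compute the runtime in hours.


Step 1: E_discharge = eta/100 * E_charge = 92.87/100 * 74.63 = 69.309 Wh
Step 2: t = E_discharge / P = 69.309 / 107.49 = 0.6448 hr

0.6448 hr


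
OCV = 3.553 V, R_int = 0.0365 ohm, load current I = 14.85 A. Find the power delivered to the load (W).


Step 1: V_terminal = OCV - I*R = 3.553 - 14.85 * 0.0365 = 3.011 V
Step 2: P_out = V_terminal * I = 3.011 * 14.85 = 44.71 W

44.71 W


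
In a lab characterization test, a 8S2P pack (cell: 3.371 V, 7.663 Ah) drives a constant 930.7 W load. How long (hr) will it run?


Step 1: E_pack = Ns * V_cell * Np * C_cell = 8 * 3.371 * 2 * 7.663 = 413.31 Wh
Step 2: t = E_pack / P = 413.31 / 930.7 = 0.4441 hr

0.4441 hr


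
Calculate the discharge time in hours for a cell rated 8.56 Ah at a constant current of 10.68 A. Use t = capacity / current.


Runtime = 8.56 Ah / 10.68 A = 0.8015 hr

0.8015 hr


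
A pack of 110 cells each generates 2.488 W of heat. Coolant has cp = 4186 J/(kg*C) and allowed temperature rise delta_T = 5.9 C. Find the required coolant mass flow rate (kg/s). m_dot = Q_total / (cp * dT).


Q_total = 110 * 2.488 = 273.68 W
m_dot = Q_total / (cp * dT) = 273.68 / (4186 * 5.9) = 0.01108 kg/s

0.01108 kg/s


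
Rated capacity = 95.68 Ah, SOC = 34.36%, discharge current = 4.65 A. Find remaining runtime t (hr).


Step 1: remaining = SOC/100 * C_total = 34.36/100 * 95.68 = 32.876 Ah
Step 2: t = remaining / I = 32.876 / 4.65 = 7.070 hr

7.070 hr


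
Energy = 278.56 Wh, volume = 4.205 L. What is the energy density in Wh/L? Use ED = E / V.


ED = E / V = 278.56 / 4.205 = 66.24 Wh/L

66.24 Wh/L


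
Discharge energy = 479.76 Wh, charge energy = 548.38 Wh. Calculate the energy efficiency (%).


eta_e = E_dis / E_chg * 100 = 479.76 / 548.38 * 100 = 87.49%

87.49%


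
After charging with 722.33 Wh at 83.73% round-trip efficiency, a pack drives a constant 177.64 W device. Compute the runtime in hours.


Step 1: E_discharge = eta/100 * E_charge = 83.73/100 * 722.33 = 604.81 Wh
Step 2: t = E_discharge / P = 604.81 / 177.64 = 3.405 hr

3.405 hr


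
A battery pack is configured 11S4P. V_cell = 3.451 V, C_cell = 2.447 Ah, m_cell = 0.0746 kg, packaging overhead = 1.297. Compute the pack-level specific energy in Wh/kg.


Step 1: V_pack = 11 * 3.451 = 37.961 V
Step 2: C_pack = 4 * 2.447 = 9.788 Ah
Step 3: E_pack = V_pack * C_pack = 37.961 * 9.788 = 371.56 Wh
Step 4: m_pack = 11 * 4 * 0.0746 * 1.297 = 4.2573 kg
Step 5: ED = E_pack / m_pack = 371.56 / 4.2573 = 87.28 Wh/kg

87.28 Wh/kg


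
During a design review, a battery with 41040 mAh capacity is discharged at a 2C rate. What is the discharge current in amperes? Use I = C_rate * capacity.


Convert: capacity = 41040 mAh = 41.04 Ah
I = C_rate * capacity = 2 * 41.04 = 82.08 A

82.08 A


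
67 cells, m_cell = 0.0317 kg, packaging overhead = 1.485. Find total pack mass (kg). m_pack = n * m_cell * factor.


m_pack = n * m_cell * overhead = 67 * 0.0317 * 1.485 = 3.154 kg

3.154 kg


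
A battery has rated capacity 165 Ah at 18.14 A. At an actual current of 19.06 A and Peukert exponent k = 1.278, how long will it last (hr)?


Step 1: t_rated = C / I_rated = 165 / 18.14 = 9.0959 hr
Step 2: ratio = 18.14 / 19.06 = 0.95173
Step 3: ratio^k = 0.95173^1.278 = 0.93873
Step 4: t = t_rated * ratio^k = 9.0959 * 0.93873 = 8.539 hr

8.539 hr


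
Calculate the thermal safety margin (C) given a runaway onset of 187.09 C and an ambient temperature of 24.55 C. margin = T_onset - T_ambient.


margin = T_onset - T_ambient = 187.09 - 24.55 = 162.54 C

162.54 C


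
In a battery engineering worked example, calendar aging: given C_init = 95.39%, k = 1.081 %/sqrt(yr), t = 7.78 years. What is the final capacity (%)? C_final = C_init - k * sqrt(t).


sqrt(t) = sqrt(7.78) = 2.7893
C_final = 95.39 - 1.081 * 2.7893 = 92.37%

92.37%


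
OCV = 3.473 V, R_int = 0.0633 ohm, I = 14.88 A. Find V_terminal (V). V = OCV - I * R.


V = OCV - I*R = 3.473 - 14.88 * 0.0633 = 2.531 V

2.531 V


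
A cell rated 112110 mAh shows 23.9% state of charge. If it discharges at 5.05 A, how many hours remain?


Convert: C_total = 112110 mAh = 112.11 Ah
Step 1: remaining = SOC/100 * C_total = 23.9/100 * 112.11 = 26.794 Ah
Step 2: t = remaining / I = 26.794 / 5.05 = 5.306 hr

5.306 hr


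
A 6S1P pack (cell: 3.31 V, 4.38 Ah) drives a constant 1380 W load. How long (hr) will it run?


Step 1: E_pack = Ns * V_cell * Np * C_cell = 6 * 3.31 * 1 * 4.38 = 86.987 Wh
Step 2: t = E_pack / P = 86.987 / 1380 = 0.06303 hr

0.06303 hr


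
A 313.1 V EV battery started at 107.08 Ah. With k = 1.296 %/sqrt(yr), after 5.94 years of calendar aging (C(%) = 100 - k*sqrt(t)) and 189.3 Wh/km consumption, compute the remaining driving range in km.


Step 1: capacity retention = 100 - 1.296 * sqrt(5.94) = 100 - 1.296 * 2.4372 = 96.841%
Step 2: C_now = 107.08 * 96.841/100 = 103.7 Ah
Step 3: E_pack = V * C_now = 313.1 * 103.7 = 32468 Wh
Step 4: range = E_pack / consumption = 32468 / 189.3 = 171.5 km

171.5 km


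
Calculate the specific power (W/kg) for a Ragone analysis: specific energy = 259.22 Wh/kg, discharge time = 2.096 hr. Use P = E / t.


Specific power = 259.22 Wh/kg / 2.096 hr = 123.7 W/kg

123.7 W/kg


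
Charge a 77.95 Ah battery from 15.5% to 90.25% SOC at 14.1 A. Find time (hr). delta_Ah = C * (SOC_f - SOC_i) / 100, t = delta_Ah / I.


delta_Ah = 77.95 * (90.25 - 15.5) / 100 = 58.268 Ah
t = delta_Ah / I = 58.268 / 14.1 = 4.132 hr

4.132 hr


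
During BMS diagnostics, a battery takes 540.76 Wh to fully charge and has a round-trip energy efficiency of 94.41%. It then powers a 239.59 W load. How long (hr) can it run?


Step 1: E_discharge = eta/100 * E_charge = 94.41/100 * 540.76 = 510.53 Wh
Step 2: t = E_discharge / P = 510.53 / 239.59 = 2.131 hr

2.131 hr


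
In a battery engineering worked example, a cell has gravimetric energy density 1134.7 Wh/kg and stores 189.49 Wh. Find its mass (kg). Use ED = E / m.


m = E / ED = 189.49 / 1134.7 = 0.1670 kg

0.1670 kg


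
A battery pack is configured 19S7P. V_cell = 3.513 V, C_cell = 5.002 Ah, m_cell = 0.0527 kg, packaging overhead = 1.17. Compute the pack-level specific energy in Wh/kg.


Step 1: V_pack = 19 * 3.513 = 66.747 V
Step 2: C_pack = 7 * 5.002 = 35.014 Ah
Step 3: E_pack = V_pack * C_pack = 66.747 * 35.014 = 2337.1 Wh
Step 4: m_pack = 19 * 7 * 0.0527 * 1.17 = 8.2006 kg
Step 5: ED = E_pack / m_pack = 2337.1 / 8.2006 = 285.0 Wh/kg

285.0 Wh/kg


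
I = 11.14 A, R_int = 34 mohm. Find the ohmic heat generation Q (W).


Convert: R = 34 mohm = 0.034 ohm
Q = I^2 * R = 11.14^2 * 0.034 = 4.219 W

4.219 W


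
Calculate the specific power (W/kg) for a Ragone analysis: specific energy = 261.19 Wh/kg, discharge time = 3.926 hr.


P_specific = E / t = 261.19 / 3.926 = 66.53 W/kg

66.53 W/kg


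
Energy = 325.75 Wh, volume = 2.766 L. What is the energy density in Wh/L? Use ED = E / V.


ED = E / V = 325.75 / 2.766 = 117.8 Wh/L

117.8 Wh/L


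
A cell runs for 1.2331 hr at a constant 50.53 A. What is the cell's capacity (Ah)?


C = I * t = 50.53 * 1.2331 = 62.31 Ah

62.31 Ah


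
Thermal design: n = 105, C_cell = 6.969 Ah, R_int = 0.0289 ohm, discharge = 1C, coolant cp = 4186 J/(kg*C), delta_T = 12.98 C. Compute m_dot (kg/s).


Step 1: I = 1 * 6.969 = 6.969 A
Step 2: Q_cell = I^2 * R = 6.969^2 * 0.0289 = 1.4036 W
Step 3: Q_total = 105 * 1.4036 = 147.38 W
Step 4: m_dot = Q_total / (cp * dT) = 147.38 / (4186 * 12.98) = 0.002712 kg/s

0.002712 kg/s


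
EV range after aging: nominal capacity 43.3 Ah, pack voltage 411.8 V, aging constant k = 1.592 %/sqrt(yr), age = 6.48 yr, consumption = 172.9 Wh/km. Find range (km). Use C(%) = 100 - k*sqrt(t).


Step 1: capacity retention = 100 - 1.592 * sqrt(6.48) = 100 - 1.592 * 2.5456 = 95.947%
Step 2: C_now = 43.3 * 95.947/100 = 41.545 Ah
Step 3: E_pack = V * C_now = 411.8 * 41.545 = 17108 Wh
Step 4: range = E_pack / consumption = 17108 / 172.9 = 98.95 km

98.95 km


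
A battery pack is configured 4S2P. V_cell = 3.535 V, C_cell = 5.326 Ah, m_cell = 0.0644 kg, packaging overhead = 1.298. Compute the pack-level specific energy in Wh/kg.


Step 1: V_pack = 4 * 3.535 = 14.14 V
Step 2: C_pack = 2 * 5.326 = 10.652 Ah
Step 3: E_pack = V_pack * C_pack = 14.14 * 10.652 = 150.62 Wh
Step 4: m_pack = 4 * 2 * 0.0644 * 1.298 = 0.66873 kg
Step 5: ED = E_pack / m_pack = 150.62 / 0.66873 = 225.2 Wh/kg

225.2 Wh/kg


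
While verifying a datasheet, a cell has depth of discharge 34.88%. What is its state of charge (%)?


SOC = 100 - DOD = 100 - 34.88 = 65.12%

65.12%


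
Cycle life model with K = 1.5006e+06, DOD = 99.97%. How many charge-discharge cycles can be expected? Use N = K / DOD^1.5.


Step 1: DOD^1.5 = 99.97^1.5 = 999.55
Step 2: N = 1.5006e+06 / 999.55 = 1501 cycles

1501 cycles


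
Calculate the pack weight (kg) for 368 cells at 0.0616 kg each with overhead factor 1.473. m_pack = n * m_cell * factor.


m_pack = n * m_cell * overhead = 368 * 0.0616 * 1.473 = 33.39 kg

33.39 kg


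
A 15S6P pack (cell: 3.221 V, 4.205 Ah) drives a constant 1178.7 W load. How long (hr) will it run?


Step 1: E_pack = Ns * V_cell * Np * C_cell = 15 * 3.221 * 6 * 4.205 = 1219 Wh
Step 2: t = E_pack / P = 1219 / 1178.7 = 1.034 hr

1.034 hr


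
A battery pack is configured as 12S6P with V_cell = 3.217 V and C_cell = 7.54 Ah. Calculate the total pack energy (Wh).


V_pack = 12 * 3.217 = 38.604 V
C_pack = 6 * 7.54 = 45.24 Ah
E = V_pack * C_pack = 38.604 * 45.24 = 1746 Wh

1746 Wh


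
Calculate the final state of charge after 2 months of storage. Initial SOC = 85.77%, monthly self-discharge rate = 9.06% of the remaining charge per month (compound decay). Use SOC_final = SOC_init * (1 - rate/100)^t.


decay = (1 - 9.06/100)^2 = 0.82701
SOC_final = 85.77 * 0.82701 = 70.93%

70.93%


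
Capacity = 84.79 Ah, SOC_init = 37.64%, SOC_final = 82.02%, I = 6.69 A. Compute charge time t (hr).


delta_Ah = 84.79 * (82.02 - 37.64) / 100 = 37.63 Ah
t = delta_Ah / I = 37.63 / 6.69 = 5.625 hr

5.625 hr


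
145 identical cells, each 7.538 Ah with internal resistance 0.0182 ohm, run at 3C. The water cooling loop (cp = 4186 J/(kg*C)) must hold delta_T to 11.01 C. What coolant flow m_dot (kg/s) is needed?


Step 1: I = 3 * 7.538 = 22.614 A
Step 2: Q_cell = I^2 * R = 22.614^2 * 0.0182 = 9.3074 W
Step 3: Q_total = 145 * 9.3074 = 1349.6 W
Step 4: m_dot = Q_total / (cp * dT) = 1349.6 / (4186 * 11.01) = 0.02928 kg/s

0.02928 kg/s


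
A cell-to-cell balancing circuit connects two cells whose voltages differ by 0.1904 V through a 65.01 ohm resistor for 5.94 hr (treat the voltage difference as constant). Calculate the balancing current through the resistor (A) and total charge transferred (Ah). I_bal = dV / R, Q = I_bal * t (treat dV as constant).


I_bal = dV / R = 0.1904 / 65.01 = 0.0029288 A
Q = I_bal * t = 0.0029288 * 5.94 = 0.01740 Ah

I=0.0029288 A, Q=0.01740 Ah


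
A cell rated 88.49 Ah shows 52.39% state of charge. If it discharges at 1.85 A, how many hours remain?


Step 1: remaining = SOC/100 * C_total = 52.39/100 * 88.49 = 46.36 Ah
Step 2: t = remaining / I = 46.36 / 1.85 = 25.06 hr

25.06 hr


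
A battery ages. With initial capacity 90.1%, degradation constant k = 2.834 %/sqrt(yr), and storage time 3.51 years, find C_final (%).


sqrt(t) = sqrt(3.51) = 1.8735
C_final = 90.1 - 2.834 * 1.8735 = 84.79%

84.79%


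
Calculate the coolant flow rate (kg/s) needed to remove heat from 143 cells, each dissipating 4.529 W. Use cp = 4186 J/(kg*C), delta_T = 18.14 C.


Step 1: Total heat Q = 143 * 4.529 W = 647.65 W
Step 2: denom = cp * dT = 4186 * 18.14 = 75934
Step 3: m_dot = 647.65 / 75934 = 0.008529 kg/s

0.008529 kg/s


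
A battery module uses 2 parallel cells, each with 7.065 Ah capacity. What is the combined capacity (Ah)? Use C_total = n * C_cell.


C_total = 2 * 7.065 = 14.13 Ah

14.13 Ah


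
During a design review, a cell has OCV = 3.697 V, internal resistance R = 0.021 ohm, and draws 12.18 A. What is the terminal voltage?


IR drop = 12.18 * 0.021 = 0.25578 V
V = 3.697 - 0.25578 = 3.441 V

3.441 V


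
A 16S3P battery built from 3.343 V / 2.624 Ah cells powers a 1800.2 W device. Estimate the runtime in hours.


Step 1: E_pack = Ns * V_cell * Np * C_cell = 16 * 3.343 * 3 * 2.624 = 421.06 Wh
Step 2: t = E_pack / P = 421.06 / 1800.2 = 0.2339 hr

0.2339 hr


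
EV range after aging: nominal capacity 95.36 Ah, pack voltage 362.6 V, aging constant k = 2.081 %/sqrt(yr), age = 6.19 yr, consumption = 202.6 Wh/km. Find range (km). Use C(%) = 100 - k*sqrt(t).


Step 1: capacity retention = 100 - 2.081 * sqrt(6.19) = 100 - 2.081 * 2.488 = 94.822%
Step 2: C_now = 95.36 * 94.822/100 = 90.422 Ah
Step 3: E_pack = V * C_now = 362.6 * 90.422 = 32787 Wh
Step 4: range = E_pack / consumption = 32787 / 202.6 = 161.8 km

161.8 km


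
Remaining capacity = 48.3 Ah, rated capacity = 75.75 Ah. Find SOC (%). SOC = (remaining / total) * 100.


SOC% = 48.3 / 75.75 * 100 = 63.76%

63.76%


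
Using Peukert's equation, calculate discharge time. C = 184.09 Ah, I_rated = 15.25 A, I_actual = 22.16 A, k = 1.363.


Step 1: t_rated = C / I_rated = 184.09 / 15.25 = 12.071 hr
Step 2: ratio = 15.25 / 22.16 = 0.68818
Step 3: ratio^k = 0.68818^1.363 = 0.60088
Step 4: t = t_rated * ratio^k = 12.071 * 0.60088 = 7.253 hr

7.253 hr


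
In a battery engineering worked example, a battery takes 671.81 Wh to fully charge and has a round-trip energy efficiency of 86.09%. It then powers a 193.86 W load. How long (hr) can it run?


Step 1: E_discharge = eta/100 * E_charge = 86.09/100 * 671.81 = 578.36 Wh
Step 2: t = E_discharge / P = 578.36 / 193.86 = 2.983 hr

2.983 hr


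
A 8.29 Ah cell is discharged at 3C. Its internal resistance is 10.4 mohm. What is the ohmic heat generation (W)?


Convert: R = 10.4 mohm = 0.0104 ohm
Step 1: I = C_rate * capacity = 3 * 8.29 = 24.87 A
Step 2: Q = I^2 * R = 24.87^2 * 0.0104 = 618.52 * 0.0104 = 6.433 W

6.433 W


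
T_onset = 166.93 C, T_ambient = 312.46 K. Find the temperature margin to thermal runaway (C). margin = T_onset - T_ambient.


Convert: T_ambient = 312.46 K = 39.31 C
margin = 166.93 - 39.31 = 127.62 C

127.62 C


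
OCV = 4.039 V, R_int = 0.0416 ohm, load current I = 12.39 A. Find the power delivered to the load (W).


Step 1: V_terminal = OCV - I*R = 4.039 - 12.39 * 0.0416 = 3.5236 V
Step 2: P_out = V_terminal * I = 3.5236 * 12.39 = 43.66 W

43.66 W


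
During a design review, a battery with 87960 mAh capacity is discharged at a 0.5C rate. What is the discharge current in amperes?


Convert: capacity = 87960 mAh = 87.96 Ah
At 0.5C: I = 0.5 * 87.96 Ah = 43.98 A

43.98 A


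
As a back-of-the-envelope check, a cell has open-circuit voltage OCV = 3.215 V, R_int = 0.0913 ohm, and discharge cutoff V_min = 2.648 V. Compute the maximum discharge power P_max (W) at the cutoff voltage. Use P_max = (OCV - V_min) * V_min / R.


dV = OCV - V_min = 0.567 V (so I_max = dV / R)
P_max = dV * V_min / R = 0.567 * 2.648 / 0.0913 = 16.44 W

16.44 W


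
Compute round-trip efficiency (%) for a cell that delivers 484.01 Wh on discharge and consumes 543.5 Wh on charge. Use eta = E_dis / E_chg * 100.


eta_e = E_dis / E_chg * 100 = 484.01 / 543.5 * 100 = 89.05%

89.05%


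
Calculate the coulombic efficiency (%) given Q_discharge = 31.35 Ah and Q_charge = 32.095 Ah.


eta_c = Q_dis / Q_chg * 100 = 31.35 / 32.095 * 100 = 97.68%

97.68%


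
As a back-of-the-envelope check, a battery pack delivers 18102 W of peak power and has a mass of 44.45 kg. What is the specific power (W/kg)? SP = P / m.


Specific power = 18102 W / 44.45 kg = 407.2 W/kg

407.2 W/kg


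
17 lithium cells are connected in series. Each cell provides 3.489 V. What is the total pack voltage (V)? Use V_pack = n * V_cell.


Series voltages add: 17 * 3.489 V = 59.313 V

59.313 V


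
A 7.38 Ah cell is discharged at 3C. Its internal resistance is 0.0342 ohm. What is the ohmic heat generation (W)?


Step 1: I = C_rate * capacity = 3 * 7.38 = 22.14 A
Step 2: Q = I^2 * R = 22.14^2 * 0.0342 = 490.18 * 0.0342 = 16.76 W

16.76 W


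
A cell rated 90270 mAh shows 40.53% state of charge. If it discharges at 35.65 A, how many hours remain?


Convert: C_total = 90270 mAh = 90.27 Ah
Step 1: remaining = SOC/100 * C_total = 40.53/100 * 90.27 = 36.586 Ah
Step 2: t = remaining / I = 36.586 / 35.65 = 1.026 hr

1.026 hr


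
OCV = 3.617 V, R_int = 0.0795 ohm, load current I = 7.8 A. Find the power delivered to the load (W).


Step 1: V_terminal = OCV - I*R = 3.617 - 7.8 * 0.0795 = 2.9969 V
Step 2: P_out = V_terminal * I = 2.9969 * 7.8 = 23.38 W

23.38 W


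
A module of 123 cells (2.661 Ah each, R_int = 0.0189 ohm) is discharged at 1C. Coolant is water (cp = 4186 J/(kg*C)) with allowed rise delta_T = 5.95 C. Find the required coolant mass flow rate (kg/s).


Step 1: I = 1 * 2.661 = 2.661 A
Step 2: Q_cell = I^2 * R = 2.661^2 * 0.0189 = 0.13383 W
Step 3: Q_total = 123 * 0.13383 = 16.461 W
Step 4: m_dot = Q_total / (cp * dT) = 16.461 / (4186 * 5.95) = 6.609e-04 kg/s

6.609e-04 kg/s


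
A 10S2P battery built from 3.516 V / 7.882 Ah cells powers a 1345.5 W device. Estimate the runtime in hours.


Step 1: E_pack = Ns * V_cell * Np * C_cell = 10 * 3.516 * 2 * 7.882 = 554.26 Wh
Step 2: t = E_pack / P = 554.26 / 1345.5 = 0.4119 hr

0.4119 hr


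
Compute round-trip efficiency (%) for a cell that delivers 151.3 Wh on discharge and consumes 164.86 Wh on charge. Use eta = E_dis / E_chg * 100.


eta_e = E_dis / E_chg * 100 = 151.3 / 164.86 * 100 = 91.77%

91.77%


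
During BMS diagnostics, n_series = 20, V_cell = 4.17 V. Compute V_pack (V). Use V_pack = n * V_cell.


V_pack = n * V_cell = 20 * 4.17 = 83.4 V

83.4 V


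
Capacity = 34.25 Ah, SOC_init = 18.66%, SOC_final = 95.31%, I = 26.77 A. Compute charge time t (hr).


Step 1: dSOC = 95.31% - 18.66% = 76.65%
Step 2: delta_Ah = 34.25 * 76.65 / 100 = 26.253 Ah
Step 3: t = 26.253 / 26.77 = 0.9807 hr

0.9807 hr


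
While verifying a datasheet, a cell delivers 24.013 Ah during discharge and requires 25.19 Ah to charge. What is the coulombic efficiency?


Coulombic efficiency = 24.013/25.19 * 100% = 95.33%

95.33%


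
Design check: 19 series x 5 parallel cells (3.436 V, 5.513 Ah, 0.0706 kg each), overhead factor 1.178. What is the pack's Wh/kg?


Step 1: V_pack = 19 * 3.436 = 65.284 V
Step 2: C_pack = 5 * 5.513 = 27.565 Ah
Step 3: E_pack = V_pack * C_pack = 65.284 * 27.565 = 1799.6 Wh
Step 4: m_pack = 19 * 5 * 0.0706 * 1.178 = 7.9008 kg
Step 5: ED = E_pack / m_pack = 1799.6 / 7.9008 = 227.8 Wh/kg

227.8 Wh/kg


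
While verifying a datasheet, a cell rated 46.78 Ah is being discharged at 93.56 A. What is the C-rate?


C_rate = I / capacity = 93.56 / 46.78 = 2C

2C


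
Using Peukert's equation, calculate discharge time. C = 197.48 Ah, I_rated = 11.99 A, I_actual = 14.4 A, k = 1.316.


t_rated = C / I_rated = 197.48 / 11.99 = 16.47 hr
(I_rated/I)^k = (0.83264)^1.316 = 0.78582
t = t_rated * (I_rated/I)^k = 16.47 * 0.78582 = 12.94 hr

12.94 hr


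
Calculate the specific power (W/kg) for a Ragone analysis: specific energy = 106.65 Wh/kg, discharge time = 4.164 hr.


P_specific = E / t = 106.65 / 4.164 = 25.61 W/kg

25.61 W/kg


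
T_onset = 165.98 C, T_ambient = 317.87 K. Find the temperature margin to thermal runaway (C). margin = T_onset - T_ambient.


Convert: T_ambient = 317.87 K = 44.72 C
margin = 165.98 - 44.72 = 121.26 C

121.26 C


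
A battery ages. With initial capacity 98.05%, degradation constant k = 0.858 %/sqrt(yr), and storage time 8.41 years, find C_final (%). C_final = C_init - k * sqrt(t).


sqrt(t) = sqrt(8.41) = 2.9
C_final = 98.05 - 0.858 * 2.9 = 95.56%

95.56%


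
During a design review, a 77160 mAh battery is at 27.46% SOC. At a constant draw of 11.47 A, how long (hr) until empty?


Convert: C_total = 77160 mAh = 77.16 Ah
Step 1: remaining = SOC/100 * C_total = 27.46/100 * 77.16 = 21.188 Ah
Step 2: t = remaining / I = 21.188 / 11.47 = 1.847 hr

1.847 hr


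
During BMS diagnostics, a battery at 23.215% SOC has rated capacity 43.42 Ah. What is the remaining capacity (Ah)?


remaining = SOC / 100 * total = 23.215 / 100 * 43.42 = 10.08 Ah

10.08 Ah


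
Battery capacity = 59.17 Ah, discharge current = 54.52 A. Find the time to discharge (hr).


t = capacity / current = 59.17 / 54.52 = 1.085 hr

1.085 hr


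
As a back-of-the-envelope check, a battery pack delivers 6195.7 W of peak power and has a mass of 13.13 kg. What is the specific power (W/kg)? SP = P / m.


SP = P / m = 6195.7 / 13.13 = 471.9 W/kg

471.9 W/kg
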